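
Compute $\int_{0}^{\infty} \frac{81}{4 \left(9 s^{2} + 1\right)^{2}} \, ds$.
$\frac{27 \pi}{16}$

Begin with the known result
$$J(a) = \int_{0}^{\infty} \frac{1}{4 \left(a^{2} + s^{2}\right)} \, ds = \frac{\pi}{8 a}.$$

Differentiating under the integral sign with respect to $a$,
$$\frac{dJ}{da} = \int_{0}^{\infty} - \frac{a}{2 \left(a^{2} + s^{2}\right)^{2}} \, ds = - \frac{\pi}{8 a^{2}},$$
so $\int_{0}^{\infty} \frac{1}{4 \left(a^{2} + s^{2}\right)^{2}} \, ds = \frac{\pi}{16 a^{3}}$.

Setting $a = \frac{1}{3}$:
$$I = \frac{27 \pi}{16}.$$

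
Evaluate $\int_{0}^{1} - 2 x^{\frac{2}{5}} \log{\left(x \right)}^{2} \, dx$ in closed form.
$- \frac{500}{343}$

Start from the elementary integral
$$J(a) = \int_{0}^{1} - 2 x^{a} \, dx = - \frac{2}{a + 1}.$$

Differentiating under the integral sign brings down a factor of $\ln x$:
$$\frac{dJ}{da} = \int_{0}^{1} - 2 x^{a} \log{\left(x \right)} \, dx = \frac{2}{\left(a + 1\right)^{2}}.$$

Repeating twice in total — each differentiation brings down another $\ln x$ — gives
$$\frac{d^{2}J}{da^{2}} = \int_{0}^{1} - 2 x^{a} \log{\left(x \right)}^{2} \, dx = - \frac{4}{\left(a + 1\right)^{3}},$$
and the integrand here is exactly the target integrand, so $I = - \frac{4}{\left(a + 1\right)^{3}}$.

Setting $a = \frac{2}{5}$:
$$I = - \frac{500}{343}.$$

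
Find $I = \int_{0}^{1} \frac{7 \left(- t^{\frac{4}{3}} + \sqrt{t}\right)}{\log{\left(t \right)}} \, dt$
$- \log{\left(\frac{105413504}{4782969} \right)}$

Consider the one-parameter family: let $I(a) = \int_{0}^{1} \frac{7 \left(\sqrt{t} - t^{a}\right)}{\log{\left(t \right)}} \, dt$.

Since $\dfrac{\partial}{\partial a}\,t^{a} = t^{a} \ln t$, the $\ln t$ in the denominator cancels and
$$\frac{dI}{da} = \int_{0}^{1} -7 t^{a} \, dt = -7 \left[\frac{t^{a+1}}{a+1}\right]_0^1 = - \frac{7}{a + 1}.$$

Integrating with respect to $a$ gives $I(a) = - \log{\left(\frac{128 \left(a + 1\right)^{7}}{2187} \right)} + C$.

At $a = \frac{1}{2}$ the integrand is identically $0$, so $I(\frac{1}{2}) = 0$. The closed form gives $0$, hence $C = 0$.

Setting $a = \frac{4}{3}$:
$$I = - \log{\left(\frac{105413504}{4782969} \right)}.$$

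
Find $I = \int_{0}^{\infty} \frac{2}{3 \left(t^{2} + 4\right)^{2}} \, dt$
$\frac{\pi}{48}$

Begin with the known result
$$J(a) = \int_{0}^{\infty} \frac{2}{3 \left(a^{2} + t^{2}\right)} \, dt = \frac{\pi}{3 a}.$$

Differentiating under the integral sign with respect to $a$,
$$\frac{dJ}{da} = \int_{0}^{\infty} - \frac{4 a}{3 \left(a^{2} + t^{2}\right)^{2}} \, dt = - \frac{\pi}{3 a^{2}},$$
so $\int_{0}^{\infty} \frac{2}{3 \left(a^{2} + t^{2}\right)^{2}} \, dt = \frac{\pi}{6 a^{3}}$.

Setting $a = 2$:
$$I = \frac{\pi}{48}.$$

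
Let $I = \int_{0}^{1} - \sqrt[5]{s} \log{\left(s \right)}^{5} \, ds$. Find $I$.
$\frac{78125}{1944}$

Start from the elementary integral
$$J(a) = \int_{0}^{1} - s^{a} \, ds = - \frac{1}{a + 1}.$$

Differentiating under the integral sign brings down a factor of $\ln s$:
$$\frac{dJ}{da} = \int_{0}^{1} - s^{a} \log{\left(s \right)} \, ds = \frac{1}{\left(a + 1\right)^{2}}.$$

Repeating $5$ times in total — each differentiation brings down another $\ln s$ — gives
$$\frac{d^{5}J}{da^{5}} = \int_{0}^{1} - s^{a} \log{\left(s \right)}^{5} \, ds = \frac{120}{\left(a + 1\right)^{6}},$$
and the integrand here is exactly the target integrand, so $I = \frac{120}{\left(a + 1\right)^{6}}$.

Setting $a = \frac{1}{5}$:
$$I = \frac{78125}{1944}.$$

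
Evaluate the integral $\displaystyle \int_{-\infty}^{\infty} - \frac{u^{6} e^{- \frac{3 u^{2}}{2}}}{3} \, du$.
$- \frac{5 \sqrt{6} \sqrt{\pi}}{81}$

Begin with the known integral
$$J(a) = \int_{-\infty}^{\infty} - \frac{e^{- a u^{2}}}{3} \, du = - \frac{\sqrt{\pi}}{3 \sqrt{a}}.$$

Differentiating under the integral sign brings down a factor of $(-u^2)$:
$$\frac{dJ}{da} = \int_{-\infty}^{\infty} \frac{u^{2} e^{- a u^{2}}}{3} \, du = \frac{\sqrt{\pi}}{6 a^{\frac{3}{2}}}.$$

Repeating $3$ times in total — each differentiation brings down another $(-u^2)$ — gives
$$\frac{d^{3}J}{da^{3}} = \int_{-\infty}^{\infty} \frac{u^{6} e^{- a u^{2}}}{3} \, du = \frac{5 \sqrt{\pi}}{8 a^{\frac{7}{2}}},$$
and the integrand here is $(-1)^{3}$ times the target integrand, so $I = (-1)^{3}\,\frac{d^{3}J}{da^{3}} = - \frac{5 \sqrt{\pi}}{8 a^{\frac{7}{2}}}$.

Setting $a = \frac{3}{2}$:
$$I = - \frac{5 \sqrt{6} \sqrt{\pi}}{81}.$$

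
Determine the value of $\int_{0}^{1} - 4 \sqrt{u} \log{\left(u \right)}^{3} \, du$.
$\frac{128}{27}$

Begin with the known integral
$$J(a) = \int_{0}^{1} - 4 u^{a} \, du = - \frac{4}{a + 1}.$$

Differentiating under the integral sign brings down a factor of $\ln u$:
$$\frac{dJ}{da} = \int_{0}^{1} - 4 u^{a} \log{\left(u \right)} \, du = \frac{4}{\left(a + 1\right)^{2}}.$$

Repeating $3$ times in total — each differentiation brings down another $\ln u$ — gives
$$\frac{d^{3}J}{da^{3}} = \int_{0}^{1} - 4 u^{a} \log{\left(u \right)}^{3} \, du = \frac{24}{\left(a + 1\right)^{4}},$$
and the integrand here is exactly the target integrand, so $I = \frac{24}{\left(a + 1\right)^{4}}$.

Setting $a = \frac{1}{2}$:
$$I = \frac{128}{27}.$$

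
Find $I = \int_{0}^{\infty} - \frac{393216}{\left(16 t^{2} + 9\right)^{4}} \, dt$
$- \frac{5120 \pi}{729}$

Start from the standard arctangent integral
$$J(a) = \int_{0}^{\infty} - \frac{6}{a^{2} + t^{2}} \, dt = - \frac{3 \pi}{a}.$$

Differentiating under the integral sign with respect to $a$,
$$\frac{dJ}{da} = \int_{0}^{\infty} \frac{12 a}{\left(a^{2} + t^{2}\right)^{2}} \, dt = \frac{3 \pi}{a^{2}},$$
so $\int_{0}^{\infty} - \frac{6}{\left(a^{2} + t^{2}\right)^{2}} \, dt = - \frac{3 \pi}{2 a^{3}}$.

Repeating — each differentiation of $1/(t^2+a^2)^j$ produces $-2ja/(t^2+a^2)^{j+1}$ — and dividing through by $-2ja$ at each step yields, after $3$ differentiations in total,
$$\int_{0}^{\infty} - \frac{6}{\left(a^{2} + t^{2}\right)^{4}} \, dt = - \frac{15 \pi}{16 a^{7}}.$$

Setting $a = \frac{3}{4}$:
$$I = - \frac{5120 \pi}{729}.$$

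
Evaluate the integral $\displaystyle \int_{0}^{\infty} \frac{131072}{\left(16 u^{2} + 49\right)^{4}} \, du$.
$\frac{5120 \pi}{823543}$

Recall the elementary integral
$$J(a) = \int_{0}^{\infty} \frac{2}{a^{2} + u^{2}} \, du = \frac{\pi}{a}.$$

Differentiating under the integral sign with respect to $a$,
$$\frac{dJ}{da} = \int_{0}^{\infty} - \frac{4 a}{\left(a^{2} + u^{2}\right)^{2}} \, du = - \frac{\pi}{a^{2}},$$
so $\int_{0}^{\infty} \frac{2}{\left(a^{2} + u^{2}\right)^{2}} \, du = \frac{\pi}{2 a^{3}}$.

Repeating — each differentiation of $1/(u^2+a^2)^j$ produces $-2ja/(u^2+a^2)^{j+1}$ — and dividing through by $-2ja$ at each step yields, after $3$ differentiations in total,
$$\int_{0}^{\infty} \frac{2}{\left(a^{2} + u^{2}\right)^{4}} \, du = \frac{5 \pi}{16 a^{7}}.$$

Setting $a = \frac{7}{4}$:
$$I = \frac{5120 \pi}{823543}.$$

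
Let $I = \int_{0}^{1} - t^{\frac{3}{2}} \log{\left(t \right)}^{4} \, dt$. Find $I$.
$- \frac{768}{3125}$

Consider the simpler parametrised integral
$$J(a) = \int_{0}^{1} - t^{a} \, dt = - \frac{1}{a + 1}.$$

Differentiating under the integral sign brings down a factor of $\ln t$:
$$\frac{dJ}{da} = \int_{0}^{1} - t^{a} \log{\left(t \right)} \, dt = \frac{1}{\left(a + 1\right)^{2}}.$$

Repeating $4$ times in total — each differentiation brings down another $\ln t$ — gives
$$\frac{d^{4}J}{da^{4}} = \int_{0}^{1} - t^{a} \log{\left(t \right)}^{4} \, dt = - \frac{24}{\left(a + 1\right)^{5}},$$
and the integrand here is exactly the target integrand, so $I = - \frac{24}{\left(a + 1\right)^{5}}$.

Setting $a = \frac{3}{2}$:
$$I = - \frac{768}{3125}.$$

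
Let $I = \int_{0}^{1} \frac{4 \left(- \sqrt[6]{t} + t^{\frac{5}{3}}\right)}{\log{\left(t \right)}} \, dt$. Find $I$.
$- \log{\left(\frac{2401}{65536} \right)}$

Introduce a parameter $a$ in the exponent: let $I(a) = \int_{0}^{1} \frac{4 \left(t^{\frac{5}{3}} - t^{a}\right)}{\log{\left(t \right)}} \, dt$.

Since $\dfrac{\partial}{\partial a}\,t^{a} = t^{a} \ln t$, the $\ln t$ in the denominator cancels and
$$\frac{dI}{da} = \int_{0}^{1} -4 t^{a} \, dt = -4 \left[\frac{t^{a+1}}{a+1}\right]_0^1 = - \frac{4}{a + 1}.$$

Integrating with respect to $a$ gives $I(a) = - \log{\left(\frac{81 \left(a + 1\right)^{4}}{4096} \right)} + C$.

At $a = \frac{5}{3}$ the integrand is identically $0$, so $I(\frac{5}{3}) = 0$. The closed form gives $0$, hence $C = 0$.

Setting $a = \frac{1}{6}$:
$$I = - \log{\left(\frac{2401}{65536} \right)}.$$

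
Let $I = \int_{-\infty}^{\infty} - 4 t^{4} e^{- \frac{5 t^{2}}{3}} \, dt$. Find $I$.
$- \frac{27 \sqrt{15} \sqrt{\pi}}{125}$

Consider the simpler parametrised integral
$$J(a) = \int_{-\infty}^{\infty} - 4 e^{- a t^{2}} \, dt = - \frac{4 \sqrt{\pi}}{\sqrt{a}}.$$

Differentiating under the integral sign brings down a factor of $(-t^2)$:
$$\frac{dJ}{da} = \int_{-\infty}^{\infty} 4 t^{2} e^{- a t^{2}} \, dt = \frac{2 \sqrt{\pi}}{a^{\frac{3}{2}}}.$$

Repeating twice in total — each differentiation brings down another $(-t^2)$ — gives
$$\frac{d^{2}J}{da^{2}} = \int_{-\infty}^{\infty} - 4 t^{4} e^{- a t^{2}} \, dt = - \frac{3 \sqrt{\pi}}{a^{\frac{5}{2}}},$$
and the integrand here is exactly the target integrand, so $I = - \frac{3 \sqrt{\pi}}{a^{\frac{5}{2}}}$.

Setting $a = \frac{5}{3}$:
$$I = - \frac{27 \sqrt{15} \sqrt{\pi}}{125}.$$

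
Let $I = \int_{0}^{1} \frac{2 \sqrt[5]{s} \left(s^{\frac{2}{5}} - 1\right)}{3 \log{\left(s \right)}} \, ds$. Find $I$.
$\log{\left(\frac{2 \sqrt[3]{6}}{3} \right)}$

Introduce a parameter $a$ in the exponent: let $I(a) = \int_{0}^{1} \frac{2 \left(- \sqrt[5]{s} + s^{a}\right)}{3 \log{\left(s \right)}} \, ds$.

Since $\dfrac{\partial}{\partial a}\,s^{a} = s^{a} \ln s$, the $\ln s$ in the denominator cancels and
$$\frac{dI}{da} = \int_{0}^{1} \frac{2}{3} s^{a} \, ds = \frac{2}{3} \left[\frac{s^{a+1}}{a+1}\right]_0^1 = \frac{2}{3 \left(a + 1\right)}.$$

Integrating with respect to $a$ gives $I(a) = \log{\left(\frac{5^{\frac{2}{3}} \sqrt[3]{6} \left(a + 1\right)^{\frac{2}{3}}}{6} \right)} + C$.

At $a = \frac{1}{5}$ the integrand is identically $0$, so $I(\frac{1}{5}) = 0$. The closed form gives $0$, hence $C = 0$.

Setting $a = \frac{3}{5}$:
$$I = \log{\left(\frac{2 \sqrt[3]{6}}{3} \right)}.$$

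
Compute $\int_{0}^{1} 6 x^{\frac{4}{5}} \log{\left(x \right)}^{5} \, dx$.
$- \frac{1250000}{59049}$

Begin with the known integral
$$J(a) = \int_{0}^{1} 6 x^{a} \, dx = \frac{6}{a + 1}.$$

Differentiating under the integral sign brings down a factor of $\ln x$:
$$\frac{dJ}{da} = \int_{0}^{1} 6 x^{a} \log{\left(x \right)} \, dx = - \frac{6}{\left(a + 1\right)^{2}}.$$

Repeating $5$ times in total — each differentiation brings down another $\ln x$ — gives
$$\frac{d^{5}J}{da^{5}} = \int_{0}^{1} 6 x^{a} \log{\left(x \right)}^{5} \, dx = - \frac{720}{\left(a + 1\right)^{6}},$$
and the integrand here is exactly the target integrand, so $I = - \frac{720}{\left(a + 1\right)^{6}}$.

Setting $a = \frac{4}{5}$:
$$I = - \frac{1250000}{59049}.$$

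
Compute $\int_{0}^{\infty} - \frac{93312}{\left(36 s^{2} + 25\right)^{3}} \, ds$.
$- \frac{2916 \pi}{3125}$

Start from the standard arctangent integral
$$J(a) = \int_{0}^{\infty} - \frac{2}{a^{2} + s^{2}} \, ds = - \frac{\pi}{a}.$$

Differentiating under the integral sign with respect to $a$,
$$\frac{dJ}{da} = \int_{0}^{\infty} \frac{4 a}{\left(a^{2} + s^{2}\right)^{2}} \, ds = \frac{\pi}{a^{2}},$$
so $\int_{0}^{\infty} - \frac{2}{\left(a^{2} + s^{2}\right)^{2}} \, ds = - \frac{\pi}{2 a^{3}}$.

Repeating — each differentiation of $1/(s^2+a^2)^j$ produces $-2ja/(s^2+a^2)^{j+1}$ — and dividing through by $-2ja$ at each step yields, after $2$ differentiations in total,
$$\int_{0}^{\infty} - \frac{2}{\left(a^{2} + s^{2}\right)^{3}} \, ds = - \frac{3 \pi}{8 a^{5}}.$$

Setting $a = \frac{5}{6}$:
$$I = - \frac{2916 \pi}{3125}.$$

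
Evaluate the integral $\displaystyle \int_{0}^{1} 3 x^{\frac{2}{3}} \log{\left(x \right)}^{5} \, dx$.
$- \frac{52488}{3125}$

Begin with the known integral
$$J(a) = \int_{0}^{1} 3 x^{a} \, dx = \frac{3}{a + 1}.$$

Differentiating under the integral sign brings down a factor of $\ln x$:
$$\frac{dJ}{da} = \int_{0}^{1} 3 x^{a} \log{\left(x \right)} \, dx = - \frac{3}{\left(a + 1\right)^{2}}.$$

Repeating $5$ times in total — each differentiation brings down another $\ln x$ — gives
$$\frac{d^{5}J}{da^{5}} = \int_{0}^{1} 3 x^{a} \log{\left(x \right)}^{5} \, dx = - \frac{360}{\left(a + 1\right)^{6}},$$
and the integrand here is exactly the target integrand, so $I = - \frac{360}{\left(a + 1\right)^{6}}$.

Setting $a = \frac{2}{3}$:
$$I = - \frac{52488}{3125}.$$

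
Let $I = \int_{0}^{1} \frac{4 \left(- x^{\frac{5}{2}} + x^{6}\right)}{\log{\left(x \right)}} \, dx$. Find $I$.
$\log{\left(16 \right)}$

Consider the one-parameter family: let $I(a) = \int_{0}^{1} \frac{4 \left(- x^{\frac{5}{2}} + x^{a}\right)}{\log{\left(x \right)}} \, dx$.

Since $\dfrac{\partial}{\partial a}\,x^{a} = x^{a} \ln x$, the $\ln x$ in the denominator cancels and
$$\frac{dI}{da} = \int_{0}^{1} 4 x^{a} \, dx = 4 \left[\frac{x^{a+1}}{a+1}\right]_0^1 = \frac{4}{a + 1}.$$

Integrating with respect to $a$ gives $I(a) = \log{\left(\frac{16 \left(a + 1\right)^{4}}{2401} \right)} + C$.

At $a = \frac{5}{2}$ the integrand is identically $0$, so $I(\frac{5}{2}) = 0$. The closed form gives $0$, hence $C = 0$.

Setting $a = 6$:
$$I = \log{\left(16 \right)}.$$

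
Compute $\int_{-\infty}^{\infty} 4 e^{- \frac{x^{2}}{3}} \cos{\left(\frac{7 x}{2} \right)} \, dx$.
$\frac{4 \sqrt{3} \sqrt{\pi}}{e^{\frac{147}{16}}}$

Let $b$ denote the cosine frequency and define $I(b) = \int_{-\infty}^{\infty} 4 e^{- \frac{x^{2}}{3}} \cos{\left(b x \right)} \, dx$.

Differentiating under the integral sign,
$$I'(b) = \int_{-\infty}^{\infty} - 4 x e^{- \frac{x^{2}}{3}} \sin{\left(b x \right)} \, dx.$$

Integrate $\int_{-\infty}^{\infty} x \sin(b x)\, e^{- \frac{x^{2}}{3}}\, dx$ by parts with $u = \sin(b x)$ and $dv = x\, e^{- \frac{x^{2}}{3}}\, dx$, giving $v = - \frac{3 e^{- \frac{x^{2}}{3}}}{2}$. The boundary term vanishes and
$$\int_{-\infty}^{\infty} x \sin(b x)\, e^{- \frac{x^{2}}{3}}\, dx = \frac{3 b}{2} \int_{-\infty}^{\infty} \cos(b x)\, e^{- \frac{x^{2}}{3}}\, dx,$$
so $I'(b) = - \frac{3 b}{2}\, I(b)$.

This is a separable first-order ODE; solving with the initial condition $I(0) = \int_{-\infty}^{\infty} 4 e^{- \frac{x^{2}}{3}}\,dx = 4 \sqrt{3} \sqrt{\pi}$ gives
$$I(b) = 4 \sqrt{3} \sqrt{\pi} e^{- \frac{3 b^{2}}{4}}.$$

Setting $b = \frac{7}{2}$:
$$I = \frac{4 \sqrt{3} \sqrt{\pi}}{e^{\frac{147}{16}}}.$$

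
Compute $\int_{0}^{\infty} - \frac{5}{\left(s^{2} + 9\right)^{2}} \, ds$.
$- \frac{5 \pi}{108}$

Start from the standard arctangent integral
$$J(a) = \int_{0}^{\infty} - \frac{5}{a^{2} + s^{2}} \, ds = - \frac{5 \pi}{2 a}.$$

Differentiating under the integral sign with respect to $a$,
$$\frac{dJ}{da} = \int_{0}^{\infty} \frac{10 a}{\left(a^{2} + s^{2}\right)^{2}} \, ds = \frac{5 \pi}{2 a^{2}},$$
so $\int_{0}^{\infty} - \frac{5}{\left(a^{2} + s^{2}\right)^{2}} \, ds = - \frac{5 \pi}{4 a^{3}}$.

Setting $a = 3$:
$$I = - \frac{5 \pi}{108}.$$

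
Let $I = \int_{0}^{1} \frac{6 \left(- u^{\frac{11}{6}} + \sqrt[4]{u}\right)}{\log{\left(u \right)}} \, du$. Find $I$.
$\log{\left(\frac{11390625}{1544804416} \right)}$

Consider the one-parameter family: let $I(a) = \int_{0}^{1} \frac{6 \left(- u^{\frac{11}{6}} + u^{a}\right)}{\log{\left(u \right)}} \, du$.

Since $\dfrac{\partial}{\partial a}\,u^{a} = u^{a} \ln u$, the $\ln u$ in the denominator cancels and
$$\frac{dI}{da} = \int_{0}^{1} 6 u^{a} \, du = 6 \left[\frac{u^{a+1}}{a+1}\right]_0^1 = \frac{6}{a + 1}.$$

Integrating with respect to $a$ gives $I(a) = \log{\left(\frac{46656 \left(a + 1\right)^{6}}{24137569} \right)} + C$.

At $a = \frac{11}{6}$ the integrand is identically $0$, so $I(\frac{11}{6}) = 0$. The closed form gives $0$, hence $C = 0$.

Setting $a = \frac{1}{4}$:
$$I = \log{\left(\frac{11390625}{1544804416} \right)}.$$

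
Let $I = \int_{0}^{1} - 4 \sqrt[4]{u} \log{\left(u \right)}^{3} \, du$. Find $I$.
$\frac{6144}{625}$

Begin with the known integral
$$J(a) = \int_{0}^{1} - 4 u^{a} \, du = - \frac{4}{a + 1}.$$

Differentiating under the integral sign brings down a factor of $\ln u$:
$$\frac{dJ}{da} = \int_{0}^{1} - 4 u^{a} \log{\left(u \right)} \, du = \frac{4}{\left(a + 1\right)^{2}}.$$

Repeating $3$ times in total — each differentiation brings down another $\ln u$ — gives
$$\frac{d^{3}J}{da^{3}} = \int_{0}^{1} - 4 u^{a} \log{\left(u \right)}^{3} \, du = \frac{24}{\left(a + 1\right)^{4}},$$
and the integrand here is exactly the target integrand, so $I = \frac{24}{\left(a + 1\right)^{4}}$.

Setting $a = \frac{1}{4}$:
$$I = \frac{6144}{625}.$$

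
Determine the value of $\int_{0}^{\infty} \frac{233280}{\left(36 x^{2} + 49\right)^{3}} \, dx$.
$\frac{7290 \pi}{16807}$

Begin with the known result
$$J(a) = \int_{0}^{\infty} \frac{5}{a^{2} + x^{2}} \, dx = \frac{5 \pi}{2 a}.$$

Differentiating under the integral sign with respect to $a$,
$$\frac{dJ}{da} = \int_{0}^{\infty} - \frac{10 a}{\left(a^{2} + x^{2}\right)^{2}} \, dx = - \frac{5 \pi}{2 a^{2}},$$
so $\int_{0}^{\infty} \frac{5}{\left(a^{2} + x^{2}\right)^{2}} \, dx = \frac{5 \pi}{4 a^{3}}$.

Repeating — each differentiation of $1/(x^2+a^2)^j$ produces $-2ja/(x^2+a^2)^{j+1}$ — and dividing through by $-2ja$ at each step yields, after $2$ differentiations in total,
$$\int_{0}^{\infty} \frac{5}{\left(a^{2} + x^{2}\right)^{3}} \, dx = \frac{15 \pi}{16 a^{5}}.$$

Setting $a = \frac{7}{6}$:
$$I = \frac{7290 \pi}{16807}.$$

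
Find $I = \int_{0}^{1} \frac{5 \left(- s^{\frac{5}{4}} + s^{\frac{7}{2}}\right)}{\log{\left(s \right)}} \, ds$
$\log{\left(32 \right)}$

Introduce a parameter $a$ in the exponent: let $I(a) = \int_{0}^{1} \frac{5 \left(s^{\frac{7}{2}} - s^{a}\right)}{\log{\left(s \right)}} \, ds$.

Since $\dfrac{\partial}{\partial a}\,s^{a} = s^{a} \ln s$, the $\ln s$ in the denominator cancels and
$$\frac{dI}{da} = \int_{0}^{1} -5 s^{a} \, ds = -5 \left[\frac{s^{a+1}}{a+1}\right]_0^1 = - \frac{5}{a + 1}.$$

Integrating with respect to $a$ gives $I(a) = - \log{\left(\frac{32 \left(a + 1\right)^{5}}{59049} \right)} + C$.

At $a = \frac{7}{2}$ the integrand is identically $0$, so $I(\frac{7}{2}) = 0$. The closed form gives $0$, hence $C = 0$.

Setting $a = \frac{5}{4}$:
$$I = \log{\left(32 \right)}.$$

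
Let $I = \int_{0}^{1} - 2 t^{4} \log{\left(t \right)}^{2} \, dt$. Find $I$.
$- \frac{4}{125}$

Begin with the known integral
$$J(a) = \int_{0}^{1} - 2 t^{a} \, dt = - \frac{2}{a + 1}.$$

Differentiating under the integral sign brings down a factor of $\ln t$:
$$\frac{dJ}{da} = \int_{0}^{1} - 2 t^{a} \log{\left(t \right)} \, dt = \frac{2}{\left(a + 1\right)^{2}}.$$

Repeating twice in total — each differentiation brings down another $\ln t$ — gives
$$\frac{d^{2}J}{da^{2}} = \int_{0}^{1} - 2 t^{a} \log{\left(t \right)}^{2} \, dt = - \frac{4}{\left(a + 1\right)^{3}},$$
and the integrand here is exactly the target integrand, so $I = - \frac{4}{\left(a + 1\right)^{3}}$.

Setting $a = 4$:
$$I = - \frac{4}{125}.$$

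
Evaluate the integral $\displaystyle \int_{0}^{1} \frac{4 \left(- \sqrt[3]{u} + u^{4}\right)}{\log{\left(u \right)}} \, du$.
$\log{\left(\frac{50625}{256} \right)}$

Introduce a parameter $a$ in the exponent: let $I(a) = \int_{0}^{1} \frac{4 \left(u^{4} - u^{a}\right)}{\log{\left(u \right)}} \, du$.

Since $\dfrac{\partial}{\partial a}\,u^{a} = u^{a} \ln u$, the $\ln u$ in the denominator cancels and
$$\frac{dI}{da} = \int_{0}^{1} -4 u^{a} \, du = -4 \left[\frac{u^{a+1}}{a+1}\right]_0^1 = - \frac{4}{a + 1}.$$

Integrating with respect to $a$ gives $I(a) = \log{\left(\frac{625}{\left(a + 1\right)^{4}} \right)} + C$.

At $a = 4$ the integrand is identically $0$, so $I(4) = 0$. The closed form gives $0$, hence $C = 0$.

Setting $a = \frac{1}{3}$:
$$I = \log{\left(\frac{50625}{256} \right)}.$$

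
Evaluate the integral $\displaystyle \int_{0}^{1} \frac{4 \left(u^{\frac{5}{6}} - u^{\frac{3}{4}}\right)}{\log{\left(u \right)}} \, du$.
$- \log{\left(\frac{194481}{234256} \right)}$

Consider the one-parameter family: let $I(a) = \int_{0}^{1} \frac{4 \left(u^{\frac{5}{6}} - u^{a}\right)}{\log{\left(u \right)}} \, du$.

Since $\dfrac{\partial}{\partial a}\,u^{a} = u^{a} \ln u$, the $\ln u$ in the denominator cancels and
$$\frac{dI}{da} = \int_{0}^{1} -4 u^{a} \, du = -4 \left[\frac{u^{a+1}}{a+1}\right]_0^1 = - \frac{4}{a + 1}.$$

Integrating with respect to $a$ gives $I(a) = - \log{\left(\frac{1296 \left(a + 1\right)^{4}}{14641} \right)} + C$.

At $a = \frac{5}{6}$ the integrand is identically $0$, so $I(\frac{5}{6}) = 0$. The closed form gives $0$, hence $C = 0$.

Setting $a = \frac{3}{4}$:
$$I = - \log{\left(\frac{194481}{234256} \right)}.$$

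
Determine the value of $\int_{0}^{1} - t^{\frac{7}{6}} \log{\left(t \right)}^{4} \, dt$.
$- \frac{186624}{371293}$

Start from the elementary integral
$$J(a) = \int_{0}^{1} - t^{a} \, dt = - \frac{1}{a + 1}.$$

Differentiating under the integral sign brings down a factor of $\ln t$:
$$\frac{dJ}{da} = \int_{0}^{1} - t^{a} \log{\left(t \right)} \, dt = \frac{1}{\left(a + 1\right)^{2}}.$$

Repeating $4$ times in total — each differentiation brings down another $\ln t$ — gives
$$\frac{d^{4}J}{da^{4}} = \int_{0}^{1} - t^{a} \log{\left(t \right)}^{4} \, dt = - \frac{24}{\left(a + 1\right)^{5}},$$
and the integrand here is exactly the target integrand, so $I = - \frac{24}{\left(a + 1\right)^{5}}$.

Setting $a = \frac{7}{6}$:
$$I = - \frac{186624}{371293}.$$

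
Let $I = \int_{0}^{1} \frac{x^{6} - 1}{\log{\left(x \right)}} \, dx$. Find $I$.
$\log{\left(7 \right)}$

Introduce a parameter $a$ in the exponent: let $I(a) = \int_{0}^{1} \frac{x^{a} - 1}{\log{\left(x \right)}} \, dx$.

Since $\dfrac{\partial}{\partial a}\,x^{a} = x^{a} \ln x$, the $\ln x$ in the denominator cancels and
$$\frac{dI}{da} = \int_{0}^{1} x^{a} \, dx = \left[\frac{x^{a+1}}{a+1}\right]_0^1 = \frac{1}{a + 1}.$$

Integrating with respect to $a$ gives $I(a) = \log{\left(a + 1 \right)} + C$.

At $a = 0$ the integrand is identically $0$, so $I(0) = 0$. The closed form gives $0$, hence $C = 0$.

Setting $a = 6$:
$$I = \log{\left(7 \right)}.$$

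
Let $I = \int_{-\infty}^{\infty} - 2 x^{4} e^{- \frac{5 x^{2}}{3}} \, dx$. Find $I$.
$- \frac{27 \sqrt{15} \sqrt{\pi}}{250}$

Begin with the known integral
$$J(a) = \int_{-\infty}^{\infty} - 2 e^{- a x^{2}} \, dx = - \frac{2 \sqrt{\pi}}{\sqrt{a}}.$$

Differentiating under the integral sign brings down a factor of $(-x^2)$:
$$\frac{dJ}{da} = \int_{-\infty}^{\infty} 2 x^{2} e^{- a x^{2}} \, dx = \frac{\sqrt{\pi}}{a^{\frac{3}{2}}}.$$

Repeating twice in total — each differentiation brings down another $(-x^2)$ — gives
$$\frac{d^{2}J}{da^{2}} = \int_{-\infty}^{\infty} - 2 x^{4} e^{- a x^{2}} \, dx = - \frac{3 \sqrt{\pi}}{2 a^{\frac{5}{2}}},$$
and the integrand here is exactly the target integrand, so $I = - \frac{3 \sqrt{\pi}}{2 a^{\frac{5}{2}}}$.

Setting $a = \frac{5}{3}$:
$$I = - \frac{27 \sqrt{15} \sqrt{\pi}}{250}.$$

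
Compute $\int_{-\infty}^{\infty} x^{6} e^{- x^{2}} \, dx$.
$\frac{15 \sqrt{\pi}}{8}$

Consider the simpler parametrised integral
$$J(a) = \int_{-\infty}^{\infty} e^{- a x^{2}} \, dx = \frac{\sqrt{\pi}}{\sqrt{a}}.$$

Differentiating under the integral sign brings down a factor of $(-x^2)$:
$$\frac{dJ}{da} = \int_{-\infty}^{\infty} - x^{2} e^{- a x^{2}} \, dx = - \frac{\sqrt{\pi}}{2 a^{\frac{3}{2}}}.$$

Repeating $3$ times in total — each differentiation brings down another $(-x^2)$ — gives
$$\frac{d^{3}J}{da^{3}} = \int_{-\infty}^{\infty} - x^{6} e^{- a x^{2}} \, dx = - \frac{15 \sqrt{\pi}}{8 a^{\frac{7}{2}}},$$
and the integrand here is $(-1)^{3}$ times the target integrand, so $I = (-1)^{3}\,\frac{d^{3}J}{da^{3}} = \frac{15 \sqrt{\pi}}{8 a^{\frac{7}{2}}}$.

Setting $a = 1$:
$$I = \frac{15 \sqrt{\pi}}{8}.$$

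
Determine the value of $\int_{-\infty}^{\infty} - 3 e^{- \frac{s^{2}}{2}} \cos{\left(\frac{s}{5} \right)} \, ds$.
$- \frac{3 \sqrt{2} \sqrt{\pi}}{e^{\frac{1}{50}}}$

Treat the cosine frequency as a parameter and define $I(b) = \int_{-\infty}^{\infty} - 3 e^{- \frac{s^{2}}{2}} \cos{\left(b s \right)} \, ds$.

Differentiating under the integral sign,
$$I'(b) = \int_{-\infty}^{\infty} 3 s e^{- \frac{s^{2}}{2}} \sin{\left(b s \right)} \, ds.$$

Integrate $\int_{-\infty}^{\infty} s \sin(b s)\, e^{- \frac{s^{2}}{2}}\, ds$ by parts with $u = \sin(b s)$ and $dv = s\, e^{- \frac{s^{2}}{2}}\, ds$, giving $v = - e^{- \frac{s^{2}}{2}}$. The boundary term vanishes and
$$\int_{-\infty}^{\infty} s \sin(b s)\, e^{- \frac{s^{2}}{2}}\, ds = b \int_{-\infty}^{\infty} \cos(b s)\, e^{- \frac{s^{2}}{2}}\, ds,$$
so $I'(b) = - b\, I(b)$.

This is a separable first-order ODE; solving with the initial condition $I(0) = \int_{-\infty}^{\infty} - 3 e^{- \frac{s^{2}}{2}}\,ds = - 3 \sqrt{2} \sqrt{\pi}$ gives
$$I(b) = - 3 \sqrt{2} \sqrt{\pi} e^{- \frac{b^{2}}{2}}.$$

Setting $b = \frac{1}{5}$:
$$I = - \frac{3 \sqrt{2} \sqrt{\pi}}{e^{\frac{1}{50}}}.$$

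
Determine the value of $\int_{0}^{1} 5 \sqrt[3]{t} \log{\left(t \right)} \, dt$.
$- \frac{45}{16}$

Start from the elementary integral
$$J(a) = \int_{0}^{1} 5 t^{a} \, dt = \frac{5}{a + 1}.$$

Differentiating under the integral sign brings down a factor of $\ln t$:
$$\frac{dJ}{da} = \int_{0}^{1} 5 t^{a} \log{\left(t \right)} \, dt = - \frac{5}{\left(a + 1\right)^{2}}.$$

The integral on the left is $I$, so $I = - \frac{5}{\left(a + 1\right)^{2}}$.

Setting $a = \frac{1}{3}$:
$$I = - \frac{45}{16}.$$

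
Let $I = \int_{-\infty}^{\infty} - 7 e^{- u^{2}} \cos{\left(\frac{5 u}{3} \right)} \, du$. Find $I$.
$- \frac{7 \sqrt{\pi}}{e^{\frac{25}{36}}}$

Treat the cosine frequency as a parameter and define $I(b) = \int_{-\infty}^{\infty} - 7 e^{- u^{2}} \cos{\left(b u \right)} \, du$.

Differentiating under the integral sign,
$$I'(b) = \int_{-\infty}^{\infty} 7 u e^{- u^{2}} \sin{\left(b u \right)} \, du.$$

Integrate $\int_{-\infty}^{\infty} u \sin(b u)\, e^{- u^{2}}\, du$ by parts with $w = \sin(b u)$ and $dv = u\, e^{- u^{2}}\, du$, giving $v = - \frac{e^{- u^{2}}}{2}$. The boundary term vanishes and
$$\int_{-\infty}^{\infty} u \sin(b u)\, e^{- u^{2}}\, du = \frac{b}{2} \int_{-\infty}^{\infty} \cos(b u)\, e^{- u^{2}}\, du,$$
so $I'(b) = - \frac{b}{2}\, I(b)$.

This is a separable first-order ODE; solving with the initial condition $I(0) = \int_{-\infty}^{\infty} - 7 e^{- u^{2}}\,du = - 7 \sqrt{\pi}$ gives
$$I(b) = - 7 \sqrt{\pi} e^{- \frac{b^{2}}{4}}.$$

Setting $b = \frac{5}{3}$:
$$I = - \frac{7 \sqrt{\pi}}{e^{\frac{25}{36}}}.$$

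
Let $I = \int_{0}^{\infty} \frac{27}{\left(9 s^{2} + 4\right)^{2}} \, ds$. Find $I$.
$\frac{9 \pi}{32}$

Begin with the known result
$$J(a) = \int_{0}^{\infty} \frac{1}{3 \left(a^{2} + s^{2}\right)} \, ds = \frac{\pi}{6 a}.$$

Differentiating under the integral sign with respect to $a$,
$$\frac{dJ}{da} = \int_{0}^{\infty} - \frac{2 a}{3 \left(a^{2} + s^{2}\right)^{2}} \, ds = - \frac{\pi}{6 a^{2}},$$
so $\int_{0}^{\infty} \frac{1}{3 \left(a^{2} + s^{2}\right)^{2}} \, ds = \frac{\pi}{12 a^{3}}$.

Setting $a = \frac{2}{3}$:
$$I = \frac{9 \pi}{32}.$$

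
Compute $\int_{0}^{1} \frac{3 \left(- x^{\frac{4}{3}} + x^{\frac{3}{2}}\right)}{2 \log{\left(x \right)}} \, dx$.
$\log{\left(\frac{15 \sqrt{210}}{196} \right)}$

Replace the exponent $\frac{3}{2}$ by a parameter $a$: let $I(a) = \int_{0}^{1} \frac{3 \left(- x^{\frac{4}{3}} + x^{a}\right)}{2 \log{\left(x \right)}} \, dx$.

Since $\dfrac{\partial}{\partial a}\,x^{a} = x^{a} \ln x$, the $\ln x$ in the denominator cancels and
$$\frac{dI}{da} = \int_{0}^{1} \frac{3}{2} x^{a} \, dx = \frac{3}{2} \left[\frac{x^{a+1}}{a+1}\right]_0^1 = \frac{3}{2 \left(a + 1\right)}.$$

Integrating with respect to $a$ gives $I(a) = \log{\left(\frac{3 \sqrt{21} \left(a + 1\right)^{\frac{3}{2}}}{49} \right)} + C$.

At $a = \frac{4}{3}$ the integrand is identically $0$, so $I(\frac{4}{3}) = 0$. The closed form gives $0$, hence $C = 0$.

Setting $a = \frac{3}{2}$:
$$I = \log{\left(\frac{15 \sqrt{210}}{196} \right)}.$$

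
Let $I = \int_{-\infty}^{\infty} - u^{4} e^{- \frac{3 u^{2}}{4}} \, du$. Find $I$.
$- \frac{8 \sqrt{3} \sqrt{\pi}}{9}$

Start from the elementary integral
$$J(a) = \int_{-\infty}^{\infty} - e^{- a u^{2}} \, du = - \frac{\sqrt{\pi}}{\sqrt{a}}.$$

Differentiating under the integral sign brings down a factor of $(-u^2)$:
$$\frac{dJ}{da} = \int_{-\infty}^{\infty} u^{2} e^{- a u^{2}} \, du = \frac{\sqrt{\pi}}{2 a^{\frac{3}{2}}}.$$

Repeating twice in total — each differentiation brings down another $(-u^2)$ — gives
$$\frac{d^{2}J}{da^{2}} = \int_{-\infty}^{\infty} - u^{4} e^{- a u^{2}} \, du = - \frac{3 \sqrt{\pi}}{4 a^{\frac{5}{2}}},$$
and the integrand here is exactly the target integrand, so $I = - \frac{3 \sqrt{\pi}}{4 a^{\frac{5}{2}}}$.

Setting $a = \frac{3}{4}$:
$$I = - \frac{8 \sqrt{3} \sqrt{\pi}}{9}.$$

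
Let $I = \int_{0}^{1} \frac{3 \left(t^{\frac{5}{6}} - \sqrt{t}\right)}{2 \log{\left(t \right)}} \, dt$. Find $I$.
$\log{\left(\frac{11 \sqrt{11}}{27} \right)}$

Introduce a parameter $a$ in the exponent: let $I(a) = \int_{0}^{1} \frac{3 \left(- \sqrt{t} + t^{a}\right)}{2 \log{\left(t \right)}} \, dt$.

Since $\dfrac{\partial}{\partial a}\,t^{a} = t^{a} \ln t$, the $\ln t$ in the denominator cancels and
$$\frac{dI}{da} = \int_{0}^{1} \frac{3}{2} t^{a} \, dt = \frac{3}{2} \left[\frac{t^{a+1}}{a+1}\right]_0^1 = \frac{3}{2 \left(a + 1\right)}.$$

Integrating with respect to $a$ gives $I(a) = \log{\left(\frac{2 \sqrt{6} \left(a + 1\right)^{\frac{3}{2}}}{9} \right)} + C$.

At $a = \frac{1}{2}$ the integrand is identically $0$, so $I(\frac{1}{2}) = 0$. The closed form gives $0$, hence $C = 0$.

Setting $a = \frac{5}{6}$:
$$I = \log{\left(\frac{11 \sqrt{11}}{27} \right)}.$$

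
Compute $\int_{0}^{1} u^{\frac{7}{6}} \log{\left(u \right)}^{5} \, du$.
$- \frac{5598720}{4826809}$

Start from the elementary integral
$$J(a) = \int_{0}^{1} u^{a} \, du = \frac{1}{a + 1}.$$

Differentiating under the integral sign brings down a factor of $\ln u$:
$$\frac{dJ}{da} = \int_{0}^{1} u^{a} \log{\left(u \right)} \, du = - \frac{1}{\left(a + 1\right)^{2}}.$$

Repeating $5$ times in total — each differentiation brings down another $\ln u$ — gives
$$\frac{d^{5}J}{da^{5}} = \int_{0}^{1} u^{a} \log{\left(u \right)}^{5} \, du = - \frac{120}{\left(a + 1\right)^{6}},$$
and the integrand here is exactly the target integrand, so $I = - \frac{120}{\left(a + 1\right)^{6}}$.

Setting $a = \frac{7}{6}$:
$$I = - \frac{5598720}{4826809}.$$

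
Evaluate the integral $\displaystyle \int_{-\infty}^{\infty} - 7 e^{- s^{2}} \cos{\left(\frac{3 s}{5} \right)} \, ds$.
$- \frac{7 \sqrt{\pi}}{e^{\frac{9}{100}}}$

Define $I(b) = \int_{-\infty}^{\infty} - 7 e^{- s^{2}} \cos{\left(b s \right)} \, ds$.

Differentiating under the integral sign,
$$I'(b) = \int_{-\infty}^{\infty} 7 s e^{- s^{2}} \sin{\left(b s \right)} \, ds.$$

Integrate $\int_{-\infty}^{\infty} s \sin(b s)\, e^{- s^{2}}\, ds$ by parts with $u = \sin(b s)$ and $dv = s\, e^{- s^{2}}\, ds$, giving $v = - \frac{e^{- s^{2}}}{2}$. The boundary term vanishes and
$$\int_{-\infty}^{\infty} s \sin(b s)\, e^{- s^{2}}\, ds = \frac{b}{2} \int_{-\infty}^{\infty} \cos(b s)\, e^{- s^{2}}\, ds,$$
so $I'(b) = - \frac{b}{2}\, I(b)$.

This is a separable first-order ODE; solving with the initial condition $I(0) = \int_{-\infty}^{\infty} - 7 e^{- s^{2}}\,ds = - 7 \sqrt{\pi}$ gives
$$I(b) = - 7 \sqrt{\pi} e^{- \frac{b^{2}}{4}}.$$

Setting $b = \frac{3}{5}$:
$$I = - \frac{7 \sqrt{\pi}}{e^{\frac{9}{100}}}.$$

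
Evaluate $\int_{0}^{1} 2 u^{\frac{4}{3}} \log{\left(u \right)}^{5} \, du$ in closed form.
$- \frac{174960}{117649}$

Start from the elementary integral
$$J(a) = \int_{0}^{1} 2 u^{a} \, du = \frac{2}{a + 1}.$$

Differentiating under the integral sign brings down a factor of $\ln u$:
$$\frac{dJ}{da} = \int_{0}^{1} 2 u^{a} \log{\left(u \right)} \, du = - \frac{2}{\left(a + 1\right)^{2}}.$$

Repeating $5$ times in total — each differentiation brings down another $\ln u$ — gives
$$\frac{d^{5}J}{da^{5}} = \int_{0}^{1} 2 u^{a} \log{\left(u \right)}^{5} \, du = - \frac{240}{\left(a + 1\right)^{6}},$$
and the integrand here is exactly the target integrand, so $I = - \frac{240}{\left(a + 1\right)^{6}}$.

Setting $a = \frac{4}{3}$:
$$I = - \frac{174960}{117649}.$$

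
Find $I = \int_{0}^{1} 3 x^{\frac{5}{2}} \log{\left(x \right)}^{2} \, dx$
$\frac{48}{343}$

Consider the simpler parametrised integral
$$J(a) = \int_{0}^{1} 3 x^{a} \, dx = \frac{3}{a + 1}.$$

Differentiating under the integral sign brings down a factor of $\ln x$:
$$\frac{dJ}{da} = \int_{0}^{1} 3 x^{a} \log{\left(x \right)} \, dx = - \frac{3}{\left(a + 1\right)^{2}}.$$

Repeating twice in total — each differentiation brings down another $\ln x$ — gives
$$\frac{d^{2}J}{da^{2}} = \int_{0}^{1} 3 x^{a} \log{\left(x \right)}^{2} \, dx = \frac{6}{\left(a + 1\right)^{3}},$$
and the integrand here is exactly the target integrand, so $I = \frac{6}{\left(a + 1\right)^{3}}$.

Setting $a = \frac{5}{2}$:
$$I = \frac{48}{343}.$$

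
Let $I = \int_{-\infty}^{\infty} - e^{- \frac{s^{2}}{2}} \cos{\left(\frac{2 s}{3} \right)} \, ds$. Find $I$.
$- \frac{\sqrt{2} \sqrt{\pi}}{e^{\frac{2}{9}}}$

Treat the cosine frequency as a parameter and define $I(b) = \int_{-\infty}^{\infty} - e^{- \frac{s^{2}}{2}} \cos{\left(b s \right)} \, ds$.

Differentiating under the integral sign,
$$I'(b) = \int_{-\infty}^{\infty} s e^{- \frac{s^{2}}{2}} \sin{\left(b s \right)} \, ds.$$

Integrate $\int_{-\infty}^{\infty} s \sin(b s)\, e^{- \frac{s^{2}}{2}}\, ds$ by parts with $u = \sin(b s)$ and $dv = s\, e^{- \frac{s^{2}}{2}}\, ds$, giving $v = - e^{- \frac{s^{2}}{2}}$. The boundary term vanishes and
$$\int_{-\infty}^{\infty} s \sin(b s)\, e^{- \frac{s^{2}}{2}}\, ds = b \int_{-\infty}^{\infty} \cos(b s)\, e^{- \frac{s^{2}}{2}}\, ds,$$
so $I'(b) = - b\, I(b)$.

This is a separable first-order ODE; solving with the initial condition $I(0) = \int_{-\infty}^{\infty} - e^{- \frac{s^{2}}{2}}\,ds = - \sqrt{2} \sqrt{\pi}$ gives
$$I(b) = - \sqrt{2} \sqrt{\pi} e^{- \frac{b^{2}}{2}}.$$

Setting $b = \frac{2}{3}$:
$$I = - \frac{\sqrt{2} \sqrt{\pi}}{e^{\frac{2}{9}}}.$$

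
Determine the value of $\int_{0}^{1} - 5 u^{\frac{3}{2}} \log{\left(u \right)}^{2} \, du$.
$- \frac{16}{25}$

Consider the simpler parametrised integral
$$J(a) = \int_{0}^{1} - 5 u^{a} \, du = - \frac{5}{a + 1}.$$

Differentiating under the integral sign brings down a factor of $\ln u$:
$$\frac{dJ}{da} = \int_{0}^{1} - 5 u^{a} \log{\left(u \right)} \, du = \frac{5}{\left(a + 1\right)^{2}}.$$

Repeating twice in total — each differentiation brings down another $\ln u$ — gives
$$\frac{d^{2}J}{da^{2}} = \int_{0}^{1} - 5 u^{a} \log{\left(u \right)}^{2} \, du = - \frac{10}{\left(a + 1\right)^{3}},$$
and the integrand here is exactly the target integrand, so $I = - \frac{10}{\left(a + 1\right)^{3}}$.

Setting $a = \frac{3}{2}$:
$$I = - \frac{16}{25}.$$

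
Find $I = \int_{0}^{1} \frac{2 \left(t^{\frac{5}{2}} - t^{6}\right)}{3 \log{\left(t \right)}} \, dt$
$- \frac{2 \log{\left(2 \right)}}{3}$

Replace the exponent $\frac{5}{2}$ by a parameter $a$: let $I(a) = \int_{0}^{1} \frac{2 \left(- t^{6} + t^{a}\right)}{3 \log{\left(t \right)}} \, dt$.

Since $\dfrac{\partial}{\partial a}\,t^{a} = t^{a} \ln t$, the $\ln t$ in the denominator cancels and
$$\frac{dI}{da} = \int_{0}^{1} \frac{2}{3} t^{a} \, dt = \frac{2}{3} \left[\frac{t^{a+1}}{a+1}\right]_0^1 = \frac{2}{3 \left(a + 1\right)}.$$

Integrating with respect to $a$ gives $I(a) = \frac{2 \log{\left(a + 1 \right)}}{3} - \frac{2 \log{\left(7 \right)}}{3} + C$.

At $a = 6$ the integrand is identically $0$, so $I(6) = 0$. The closed form gives $0$, hence $C = 0$.

Setting $a = \frac{5}{2}$:
$$I = - \frac{2 \log{\left(2 \right)}}{3}.$$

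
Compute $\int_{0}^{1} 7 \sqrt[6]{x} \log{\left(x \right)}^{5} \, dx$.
$- \frac{5598720}{16807}$

Consider the simpler parametrised integral
$$J(a) = \int_{0}^{1} 7 x^{a} \, dx = \frac{7}{a + 1}.$$

Differentiating under the integral sign brings down a factor of $\ln x$:
$$\frac{dJ}{da} = \int_{0}^{1} 7 x^{a} \log{\left(x \right)} \, dx = - \frac{7}{\left(a + 1\right)^{2}}.$$

Repeating $5$ times in total — each differentiation brings down another $\ln x$ — gives
$$\frac{d^{5}J}{da^{5}} = \int_{0}^{1} 7 x^{a} \log{\left(x \right)}^{5} \, dx = - \frac{840}{\left(a + 1\right)^{6}},$$
and the integrand here is exactly the target integrand, so $I = - \frac{840}{\left(a + 1\right)^{6}}$.

Setting $a = \frac{1}{6}$:
$$I = - \frac{5598720}{16807}.$$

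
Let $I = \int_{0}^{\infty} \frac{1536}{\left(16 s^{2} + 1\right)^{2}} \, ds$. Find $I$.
$96 \pi$

Start from the standard arctangent integral
$$J(a) = \int_{0}^{\infty} \frac{6}{a^{2} + s^{2}} \, ds = \frac{3 \pi}{a}.$$

Differentiating under the integral sign with respect to $a$,
$$\frac{dJ}{da} = \int_{0}^{\infty} - \frac{12 a}{\left(a^{2} + s^{2}\right)^{2}} \, ds = - \frac{3 \pi}{a^{2}},$$
so $\int_{0}^{\infty} \frac{6}{\left(a^{2} + s^{2}\right)^{2}} \, ds = \frac{3 \pi}{2 a^{3}}$.

Setting $a = \frac{1}{4}$:
$$I = 96 \pi.$$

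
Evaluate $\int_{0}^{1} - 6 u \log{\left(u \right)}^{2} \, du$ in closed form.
$- \frac{3}{2}$

Consider the simpler parametrised integral
$$J(a) = \int_{0}^{1} - 6 u^{a} \, du = - \frac{6}{a + 1}.$$

Differentiating under the integral sign brings down a factor of $\ln u$:
$$\frac{dJ}{da} = \int_{0}^{1} - 6 u^{a} \log{\left(u \right)} \, du = \frac{6}{\left(a + 1\right)^{2}}.$$

Repeating twice in total — each differentiation brings down another $\ln u$ — gives
$$\frac{d^{2}J}{da^{2}} = \int_{0}^{1} - 6 u^{a} \log{\left(u \right)}^{2} \, du = - \frac{12}{\left(a + 1\right)^{3}},$$
and the integrand here is exactly the target integrand, so $I = - \frac{12}{\left(a + 1\right)^{3}}$.

Setting $a = 1$:
$$I = - \frac{3}{2}.$$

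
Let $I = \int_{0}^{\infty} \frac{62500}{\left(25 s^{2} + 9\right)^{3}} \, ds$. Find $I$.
$\frac{3125 \pi}{324}$

Begin with the known result
$$J(a) = \int_{0}^{\infty} \frac{4}{a^{2} + s^{2}} \, ds = \frac{2 \pi}{a}.$$

Differentiating under the integral sign with respect to $a$,
$$\frac{dJ}{da} = \int_{0}^{\infty} - \frac{8 a}{\left(a^{2} + s^{2}\right)^{2}} \, ds = - \frac{2 \pi}{a^{2}},$$
so $\int_{0}^{\infty} \frac{4}{\left(a^{2} + s^{2}\right)^{2}} \, ds = \frac{\pi}{a^{3}}$.

Repeating — each differentiation of $1/(s^2+a^2)^j$ produces $-2ja/(s^2+a^2)^{j+1}$ — and dividing through by $-2ja$ at each step yields, after $2$ differentiations in total,
$$\int_{0}^{\infty} \frac{4}{\left(a^{2} + s^{2}\right)^{3}} \, ds = \frac{3 \pi}{4 a^{5}}.$$

Setting $a = \frac{3}{5}$:
$$I = \frac{3125 \pi}{324}.$$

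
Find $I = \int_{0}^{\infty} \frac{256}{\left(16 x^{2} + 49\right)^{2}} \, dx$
$\frac{16 \pi}{343}$

Start from the standard arctangent integral
$$J(a) = \int_{0}^{\infty} \frac{1}{a^{2} + x^{2}} \, dx = \frac{\pi}{2 a}.$$

Differentiating under the integral sign with respect to $a$,
$$\frac{dJ}{da} = \int_{0}^{\infty} - \frac{2 a}{\left(a^{2} + x^{2}\right)^{2}} \, dx = - \frac{\pi}{2 a^{2}},$$
so $\int_{0}^{\infty} \frac{1}{\left(a^{2} + x^{2}\right)^{2}} \, dx = \frac{\pi}{4 a^{3}}$.

Setting $a = \frac{7}{4}$:
$$I = \frac{16 \pi}{343}.$$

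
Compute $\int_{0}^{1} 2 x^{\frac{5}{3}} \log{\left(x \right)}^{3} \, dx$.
$- \frac{243}{1024}$

Begin with the known integral
$$J(a) = \int_{0}^{1} 2 x^{a} \, dx = \frac{2}{a + 1}.$$

Differentiating under the integral sign brings down a factor of $\ln x$:
$$\frac{dJ}{da} = \int_{0}^{1} 2 x^{a} \log{\left(x \right)} \, dx = - \frac{2}{\left(a + 1\right)^{2}}.$$

Repeating $3$ times in total — each differentiation brings down another $\ln x$ — gives
$$\frac{d^{3}J}{da^{3}} = \int_{0}^{1} 2 x^{a} \log{\left(x \right)}^{3} \, dx = - \frac{12}{\left(a + 1\right)^{4}},$$
and the integrand here is exactly the target integrand, so $I = - \frac{12}{\left(a + 1\right)^{4}}$.

Setting $a = \frac{5}{3}$:
$$I = - \frac{243}{1024}.$$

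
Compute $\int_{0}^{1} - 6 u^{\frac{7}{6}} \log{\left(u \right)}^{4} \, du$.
$- \frac{1119744}{371293}$

Begin with the known integral
$$J(a) = \int_{0}^{1} - 6 u^{a} \, du = - \frac{6}{a + 1}.$$

Differentiating under the integral sign brings down a factor of $\ln u$:
$$\frac{dJ}{da} = \int_{0}^{1} - 6 u^{a} \log{\left(u \right)} \, du = \frac{6}{\left(a + 1\right)^{2}}.$$

Repeating $4$ times in total — each differentiation brings down another $\ln u$ — gives
$$\frac{d^{4}J}{da^{4}} = \int_{0}^{1} - 6 u^{a} \log{\left(u \right)}^{4} \, du = - \frac{144}{\left(a + 1\right)^{5}},$$
and the integrand here is exactly the target integrand, so $I = - \frac{144}{\left(a + 1\right)^{5}}$.

Setting $a = \frac{7}{6}$:
$$I = - \frac{1119744}{371293}.$$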